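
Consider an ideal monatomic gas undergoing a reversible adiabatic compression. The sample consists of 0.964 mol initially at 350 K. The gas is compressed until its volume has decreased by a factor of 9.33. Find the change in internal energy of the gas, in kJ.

ΔU ≈ 14.4 kJ

Adiabatic: T₁V₁^(γ−1) = T₂V₂^(γ−1) ⇒ T₂ = T₁ (V₁/V₂)^(γ−1).
γ = 5/3 for a monatomic ideal gas, so γ−1 = 2/3.
T₂ = 350 × 9.33^(2/3) = 1551 K.
Q = 0, so ΔU = W_on_gas = nCᵥΔT with Cᵥ = R/(γ−1) = 12.47 J/(mol·K).
ΔU = 0.964 × 12.47 × (1551 − 350) = 14440 J.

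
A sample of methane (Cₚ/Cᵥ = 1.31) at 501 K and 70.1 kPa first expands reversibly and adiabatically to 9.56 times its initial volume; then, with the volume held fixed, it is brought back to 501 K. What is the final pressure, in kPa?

Adiabatic step (PV^γ = const): P₂ = 70.1×(1/9.56)^(1.31) = 3.642 kPa; T₂ = 501×(1/9.56)^(0.31) = 248.8 K.
Isochoric: P₃ = P₂(T₃/T₂) = 3.642 × (501/248.8) = 7.333 kPa.

P₃ ≈ 7.33 kPa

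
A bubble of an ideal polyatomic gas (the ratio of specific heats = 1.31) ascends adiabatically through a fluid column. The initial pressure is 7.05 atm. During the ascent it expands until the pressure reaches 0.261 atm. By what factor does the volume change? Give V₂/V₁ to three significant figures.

From PV^γ = const, V₂/V₁ = (P₁/P₂)^(1/γ).
V₂/V₁ = (7.05/0.261)^(0.763) = 12.38.

V₂/V₁ ≈ 12.4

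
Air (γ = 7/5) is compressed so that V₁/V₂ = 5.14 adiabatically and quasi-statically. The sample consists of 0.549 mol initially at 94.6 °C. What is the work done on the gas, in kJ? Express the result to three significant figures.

W ≈ 3.88 kJ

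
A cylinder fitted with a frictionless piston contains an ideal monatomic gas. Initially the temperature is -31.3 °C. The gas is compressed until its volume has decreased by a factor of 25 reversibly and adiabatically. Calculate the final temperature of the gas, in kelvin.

T₂ ≈ 2070 K

For a reversible adiabat TV^(γ−1) is constant, so T₂ = T₁ (V₁/V₂)^(γ−1).
For a monatomic ideal gas γ = 5/3, so γ−1 = 2/3.
T₁ = -31.3 °C = 241.8 K.
T₂ = 241.8 × 25^(2/3) = 2068 K.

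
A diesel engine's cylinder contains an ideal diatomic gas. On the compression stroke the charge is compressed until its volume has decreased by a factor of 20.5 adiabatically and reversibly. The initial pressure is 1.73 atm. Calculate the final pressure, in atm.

P₂ ≈ 119 atm

Since PV^γ is constant along a reversible adiabat, P₂ = P₁ (V₁/V₂)^γ.
For a diatomic ideal gas γ = 7/5.
P₂ = 1.73 × 20.5^(7/5) = 118.7 atm.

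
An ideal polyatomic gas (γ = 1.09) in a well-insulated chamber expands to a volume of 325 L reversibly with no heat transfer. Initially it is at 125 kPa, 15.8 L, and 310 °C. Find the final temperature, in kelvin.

For a reversible adiabat TV^(γ−1) is constant, so T₂ = T₁ (V₁/V₂)^(γ−1).
T₁ = 310 °C = 583.1 K.
T₂ = 583.1 × (15.8/325)^(0.09) = 444.2 K.

T₂ ≈ 444 K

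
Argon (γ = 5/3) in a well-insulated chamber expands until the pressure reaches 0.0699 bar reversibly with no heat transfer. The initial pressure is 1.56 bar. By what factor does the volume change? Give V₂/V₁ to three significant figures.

V₂/V₁ ≈ 6.44

From PV^γ = const, V₂/V₁ = (P₁/P₂)^(1/γ).
V₂/V₁ = (1.56/0.0699)^(3/5) = 6.444.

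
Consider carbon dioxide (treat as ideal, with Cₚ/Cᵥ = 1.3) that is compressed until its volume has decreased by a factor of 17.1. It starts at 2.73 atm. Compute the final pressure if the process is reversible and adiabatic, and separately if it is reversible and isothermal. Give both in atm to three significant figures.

adiabatic: 109 atm; isothermal: 46.7 atm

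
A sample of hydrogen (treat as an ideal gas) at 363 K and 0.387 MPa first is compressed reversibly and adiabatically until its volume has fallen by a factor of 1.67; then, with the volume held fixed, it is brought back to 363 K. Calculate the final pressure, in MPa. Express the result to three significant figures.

P₃ ≈ 0.646 MPa

For a diatomic ideal gas γ = 7/5.
Adiabatic step (PV^γ = const): P₂ = 0.387×1.67^(7/5) = 0.7934 MPa; T₂ = 363×1.67^(2/5) = 445.6 K.
Isochoric: P₃ = P₂(T₃/T₂) = 0.7934 × (363/445.6) = 0.6463 MPa.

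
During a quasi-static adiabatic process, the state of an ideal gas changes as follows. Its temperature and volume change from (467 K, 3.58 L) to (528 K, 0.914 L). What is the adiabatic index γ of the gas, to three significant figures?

TV^(γ−1) = const ⇒ γ − 1 = ln(T₂/T₁) / ln(V₁/V₂).
γ = 1 + ln(528/467) / ln(3.58/0.914) = 1.09.

γ ≈ 1.09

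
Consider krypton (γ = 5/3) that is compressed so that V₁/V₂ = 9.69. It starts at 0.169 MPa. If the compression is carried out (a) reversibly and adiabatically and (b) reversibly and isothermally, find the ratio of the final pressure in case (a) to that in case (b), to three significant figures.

Isothermal: P_b = P₁(V₁/V₂) = 0.169×9.69.
Adiabatic: P_a = P₁(V₁/V₂)^γ = 0.169×9.69^(5/3).
P_a/P_b = (V₁/V₂)^(γ−1) = 9.69^(2/3) = 4.545.

P_adiabatic / P_isothermal ≈ 4.55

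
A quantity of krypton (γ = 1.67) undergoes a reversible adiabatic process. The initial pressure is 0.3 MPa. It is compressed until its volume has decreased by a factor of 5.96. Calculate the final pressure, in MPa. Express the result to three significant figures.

P₂ ≈ 5.91 MPa

Adiabatic: P₁V₁^γ = P₂V₂^γ ⇒ P₂ = P₁ (V₁/V₂)^γ.
P₂ = 0.3 × 5.96^(1.67) = 5.913 MPa.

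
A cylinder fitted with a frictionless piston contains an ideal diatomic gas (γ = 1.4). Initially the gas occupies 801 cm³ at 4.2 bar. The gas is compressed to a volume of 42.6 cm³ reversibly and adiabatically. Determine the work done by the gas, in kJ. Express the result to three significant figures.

P₂ = P₁(V₁/V₂)^γ = 4.2×(801/42.6)^(1.4) = 255.4 bar.
For a reversible adiabat, W_by_gas = (P₁V₁ − P₂V₂)/(γ−1).
W_by = (420000×0.000801 − 2.554×10^7×4.26×10^-5) / (0.4) = -1879 J.

W ≈ -1.88 kJ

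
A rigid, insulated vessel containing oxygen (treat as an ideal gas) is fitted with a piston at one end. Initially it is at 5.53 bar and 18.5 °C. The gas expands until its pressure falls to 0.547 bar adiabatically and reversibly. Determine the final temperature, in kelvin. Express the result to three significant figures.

Along an adiabat T P^((1−γ)/γ) is constant, so T₂ = T₁ (P₂/P₁)^((γ−1)/γ).
For a diatomic ideal gas γ = 7/5, so (γ−1)/γ = 2/7.
T₁ = 18.5 °C = 291.6 K.
T₂ = 291.6 × (0.547/5.53)^(2/7) = 150.6 K.

T₂ ≈ 151 K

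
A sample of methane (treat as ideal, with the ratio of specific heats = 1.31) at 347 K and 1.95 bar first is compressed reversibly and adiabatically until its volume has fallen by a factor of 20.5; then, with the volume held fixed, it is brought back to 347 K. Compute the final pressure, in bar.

Adiabatic step (PV^γ = const): P₂ = 1.95×20.5^(1.31) = 102 bar; T₂ = 347×20.5^(0.31) = 885.1 K.
Isochoric: P₃ = P₂(T₃/T₂) = 102 × (347/885.1) = 39.97 bar.

P₃ ≈ 40.0 bar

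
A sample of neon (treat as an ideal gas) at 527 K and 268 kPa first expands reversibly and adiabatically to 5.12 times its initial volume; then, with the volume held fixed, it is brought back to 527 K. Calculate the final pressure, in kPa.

P₃ ≈ 52.3 kPa

For a monatomic ideal gas γ = 5/3.
Adiabatic step (PV^γ = const): P₂ = 268×(1/5.12)^(5/3) = 17.62 kPa; T₂ = 527×(1/5.12)^(2/3) = 177.4 K.
Isochoric: P₃ = P₂(T₃/T₂) = 17.62 × (527/177.4) = 52.34 kPa.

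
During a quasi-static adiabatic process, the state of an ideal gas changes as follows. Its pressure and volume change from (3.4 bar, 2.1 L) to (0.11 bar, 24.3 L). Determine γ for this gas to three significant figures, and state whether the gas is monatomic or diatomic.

γ ≈ 1.40; diatomic

PV^γ = const ⇒ γ = ln(P₂/P₁) / ln(V₁/V₂).
γ = ln(0.11/3.4) / ln(2.1/24.3) = 1.401.
γ ≈ 1.40 is close to 7/5, so the gas is diatomic.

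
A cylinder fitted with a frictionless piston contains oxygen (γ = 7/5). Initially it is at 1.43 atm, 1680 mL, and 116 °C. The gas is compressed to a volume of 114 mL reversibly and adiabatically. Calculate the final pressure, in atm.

Since PV^γ is constant along a reversible adiabat, P₂ = P₁ (V₁/V₂)^γ.
P₂ = 1.43 × (1680/114)^(7/5) = 61.82 atm.

P₂ ≈ 61.8 atm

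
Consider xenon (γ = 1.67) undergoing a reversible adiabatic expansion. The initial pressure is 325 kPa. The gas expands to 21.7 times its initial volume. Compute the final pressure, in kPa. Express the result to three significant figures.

Adiabatic: P₁V₁^γ = P₂V₂^γ ⇒ P₂ = P₁ (V₁/V₂)^γ.
P₂ = 325 × (1/21.7)^(1.67) = 1.905 kPa.

P₂ ≈ 1.91 kPa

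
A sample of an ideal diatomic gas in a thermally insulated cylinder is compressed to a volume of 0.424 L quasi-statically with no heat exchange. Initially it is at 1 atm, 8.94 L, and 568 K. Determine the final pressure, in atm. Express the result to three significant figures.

P₂ ≈ 71.4 atm

Since PV^γ is constant along a reversible adiabat, P₂ = P₁ (V₁/V₂)^γ.
γ = 7/5 for a diatomic ideal gas.
P₂ = 1 × (8.94/0.424)^(7/5) = 71.38 atm.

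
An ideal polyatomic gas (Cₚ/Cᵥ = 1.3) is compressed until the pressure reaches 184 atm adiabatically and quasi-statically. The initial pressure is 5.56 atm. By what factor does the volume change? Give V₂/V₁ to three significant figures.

From PV^γ = const, V₂/V₁ = (P₁/P₂)^(1/γ).
V₂/V₁ = (5.56/184)^(0.769) = 0.06776.

V₂/V₁ ≈ 0.0678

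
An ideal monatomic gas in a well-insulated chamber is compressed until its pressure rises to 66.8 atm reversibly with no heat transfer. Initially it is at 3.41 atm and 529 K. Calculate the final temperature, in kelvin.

T₂ ≈ 1740 K

Adiabatic: T₂/T₁ = (P₂/P₁)^((γ−1)/γ).
For a monatomic ideal gas γ = 5/3, so (γ−1)/γ = 2/5.
T₂ = 529 × (66.8/3.41)^(2/5) = 1739 K.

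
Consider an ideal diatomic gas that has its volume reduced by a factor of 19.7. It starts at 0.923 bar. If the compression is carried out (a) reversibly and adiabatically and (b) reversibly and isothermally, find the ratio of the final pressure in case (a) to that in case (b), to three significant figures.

P_adiabatic / P_isothermal ≈ 3.29

For a diatomic ideal gas γ = 7/5.
Isothermal: P_b = P₁(V₁/V₂) = 0.923×19.7.
Adiabatic: P_a = P₁(V₁/V₂)^γ = 0.923×19.7^(7/5).
P_a/P_b = (V₁/V₂)^(γ−1) = 19.7^(2/5) = 3.294.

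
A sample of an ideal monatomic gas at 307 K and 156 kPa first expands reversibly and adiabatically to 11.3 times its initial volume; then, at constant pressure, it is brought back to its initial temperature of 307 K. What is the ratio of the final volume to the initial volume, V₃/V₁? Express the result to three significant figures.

V₃/V₁ ≈ 56.9

For a monatomic ideal gas γ = 5/3.
Adiabatic step: V₂/V₁ = 11.3; T₂ = T₁·(1/11.3)^(2/3) = 60.97 K.
Isobaric step: V₃/V₂ = T₃/T₂ = 307/60.97.
V₃/V₁ = (V₂/V₁)(V₃/V₂) = 11.3 × (307/60.97) = 56.9.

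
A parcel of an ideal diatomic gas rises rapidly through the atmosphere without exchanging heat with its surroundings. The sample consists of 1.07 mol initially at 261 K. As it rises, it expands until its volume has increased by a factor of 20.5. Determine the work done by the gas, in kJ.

W ≈ 4.07 kJ

For a reversible adiabat TV^(γ−1) is constant, so T₂ = T₁ (V₁/V₂)^(γ−1).
γ = 7/5 for a diatomic ideal gas, so γ−1 = 2/5.
T₂ = 261 × (1/20.5)^(2/5) = 77.97 K.
Q = 0, so ΔU = W_on_gas = nCᵥΔT with Cᵥ = R/(γ−1) = 20.79 J/(mol·K).
ΔU = 1.07 × 20.79 × (77.97 − 261) = -4071 J.
Work done by the gas = −ΔU = 4071 J.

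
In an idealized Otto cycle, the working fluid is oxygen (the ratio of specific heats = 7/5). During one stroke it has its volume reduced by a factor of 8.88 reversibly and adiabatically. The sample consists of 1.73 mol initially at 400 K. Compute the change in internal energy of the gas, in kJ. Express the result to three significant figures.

ΔU ≈ 20.1 kJ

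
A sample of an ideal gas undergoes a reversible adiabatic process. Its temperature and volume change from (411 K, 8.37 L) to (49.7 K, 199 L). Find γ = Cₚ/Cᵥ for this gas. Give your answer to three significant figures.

TV^(γ−1) = const ⇒ γ − 1 = ln(T₂/T₁) / ln(V₁/V₂).
γ = 1 + ln(49.7/411) / ln(8.37/199) = 1.667.

γ ≈ 1.67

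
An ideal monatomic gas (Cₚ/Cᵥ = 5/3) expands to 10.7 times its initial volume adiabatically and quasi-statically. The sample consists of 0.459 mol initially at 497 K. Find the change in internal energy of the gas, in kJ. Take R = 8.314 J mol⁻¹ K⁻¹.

For a reversible adiabat TV^(γ−1) is constant, so T₂ = T₁ (V₁/V₂)^(γ−1).
T₂ = 497 × (1/10.7)^(2/3) = 102.4 K.
Q = 0, so ΔU = W_on_gas = nCᵥΔT with Cᵥ = R/(γ−1) = 12.47 J/(mol·K).
ΔU = 0.459 × 12.47 × (102.4 − 497) = -2259 J.

ΔU ≈ -2.26 kJ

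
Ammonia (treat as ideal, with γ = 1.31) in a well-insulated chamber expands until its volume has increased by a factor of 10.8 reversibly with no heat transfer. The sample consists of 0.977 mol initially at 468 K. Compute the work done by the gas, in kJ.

W ≈ 6.40 kJ

Adiabatic: T₁V₁^(γ−1) = T₂V₂^(γ−1) ⇒ T₂ = T₁ (V₁/V₂)^(γ−1).
T₂ = 468 × (1/10.8)^(0.31) = 223.8 K.
Q = 0, so ΔU = W_on_gas = nCᵥΔT with Cᵥ = R/(γ−1) = 26.82 J/(mol·K).
ΔU = 0.977 × 26.82 × (223.8 − 468) = -6398 J.
Work done by the gas = −ΔU = 6398 J.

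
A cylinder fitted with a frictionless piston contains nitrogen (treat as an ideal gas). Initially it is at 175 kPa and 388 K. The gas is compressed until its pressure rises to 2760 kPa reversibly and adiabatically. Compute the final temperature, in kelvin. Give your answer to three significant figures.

T₂ ≈ 853 K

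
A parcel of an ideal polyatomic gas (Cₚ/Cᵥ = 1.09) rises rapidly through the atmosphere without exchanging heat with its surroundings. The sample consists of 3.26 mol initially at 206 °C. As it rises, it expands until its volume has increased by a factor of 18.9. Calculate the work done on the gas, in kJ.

Adiabatic: T₁V₁^(γ−1) = T₂V₂^(γ−1) ⇒ T₂ = T₁ (V₁/V₂)^(γ−1).
T₁ = 206 °C = 479.1 K.
T₂ = 479.1 × (1/18.9)^(0.09) = 367.8 K.
Q = 0, so ΔU = W_on_gas = nCᵥΔT with Cᵥ = R/(γ−1) = 92.38 J/(mol·K).
ΔU = 3.26 × 92.38 × (367.8 − 479.1) = -33540 J.

W ≈ -33.5 kJ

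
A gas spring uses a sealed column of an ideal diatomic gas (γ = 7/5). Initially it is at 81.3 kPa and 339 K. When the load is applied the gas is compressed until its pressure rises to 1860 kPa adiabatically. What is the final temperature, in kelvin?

T₂ ≈ 829 K

Along an adiabat T P^((1−γ)/γ) is constant, so T₂ = T₁ (P₂/P₁)^((γ−1)/γ).
T₂ = 339 × (1860/81.3)^(2/7) = 829.1 K.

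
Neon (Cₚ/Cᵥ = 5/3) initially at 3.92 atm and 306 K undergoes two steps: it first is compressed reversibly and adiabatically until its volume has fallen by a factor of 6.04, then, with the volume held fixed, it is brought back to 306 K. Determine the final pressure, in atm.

P₃ ≈ 23.7 atm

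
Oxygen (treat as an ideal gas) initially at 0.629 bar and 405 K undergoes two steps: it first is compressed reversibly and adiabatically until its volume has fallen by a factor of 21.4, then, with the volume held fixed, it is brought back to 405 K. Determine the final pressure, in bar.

For a diatomic ideal gas γ = 7/5.
Adiabatic step (PV^γ = const): P₂ = 0.629×21.4^(7/5) = 45.84 bar; T₂ = 405×21.4^(2/5) = 1379 K.
Isochoric: P₃ = P₂(T₃/T₂) = 45.84 × (405/1379) = 13.46 bar.

P₃ ≈ 13.5 bar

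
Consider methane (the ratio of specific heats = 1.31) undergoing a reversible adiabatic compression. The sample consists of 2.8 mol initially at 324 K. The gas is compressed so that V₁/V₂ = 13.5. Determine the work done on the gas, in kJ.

W ≈ 30.2 kJ

Adiabatic: T₁V₁^(γ−1) = T₂V₂^(γ−1) ⇒ T₂ = T₁ (V₁/V₂)^(γ−1).
T₂ = 324 × 13.5^(0.31) = 726 K.
Q = 0, so ΔU = W_on_gas = nCᵥΔT with Cᵥ = R/(γ−1) = 26.82 J/(mol·K).
ΔU = 2.8 × 26.82 × (726 − 324) = 30190 J.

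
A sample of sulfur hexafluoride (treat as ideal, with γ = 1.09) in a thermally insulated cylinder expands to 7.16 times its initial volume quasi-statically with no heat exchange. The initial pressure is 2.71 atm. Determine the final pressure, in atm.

P₂ ≈ 0.317 atm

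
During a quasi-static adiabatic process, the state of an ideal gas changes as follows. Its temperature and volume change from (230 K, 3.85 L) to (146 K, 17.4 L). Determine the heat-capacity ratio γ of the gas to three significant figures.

γ ≈ 1.30

TV^(γ−1) = const ⇒ γ − 1 = ln(T₂/T₁) / ln(V₁/V₂).
γ = 1 + ln(146/230) / ln(3.85/17.4) = 1.301.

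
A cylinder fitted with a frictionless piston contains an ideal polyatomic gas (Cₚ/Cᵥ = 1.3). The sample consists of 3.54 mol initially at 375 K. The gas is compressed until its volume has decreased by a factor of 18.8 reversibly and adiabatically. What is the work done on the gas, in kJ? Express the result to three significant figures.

W ≈ 51.9 kJ

Adiabatic: T₁V₁^(γ−1) = T₂V₂^(γ−1) ⇒ T₂ = T₁ (V₁/V₂)^(γ−1).
T₂ = 375 × 18.8^(0.3) = 904.2 K.
Q = 0, so ΔU = W_on_gas = nCᵥΔT with Cᵥ = R/(γ−1) = 27.71 J/(mol·K).
ΔU = 3.54 × 27.71 × (904.2 − 375) = 51920 J.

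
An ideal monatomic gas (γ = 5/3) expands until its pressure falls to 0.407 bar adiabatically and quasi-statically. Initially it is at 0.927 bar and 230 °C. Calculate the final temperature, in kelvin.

T₂ ≈ 362 K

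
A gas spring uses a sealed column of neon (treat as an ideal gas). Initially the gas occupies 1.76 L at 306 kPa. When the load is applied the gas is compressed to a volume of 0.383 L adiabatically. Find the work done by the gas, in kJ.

γ = 5/3 for a monatomic ideal gas.
P₂ = P₁(V₁/V₂)^γ = 306×(1.76/0.383)^(5/3) = 3887 kPa.
For a reversible adiabat, W_by_gas = (P₁V₁ − P₂V₂)/(γ−1).
W_by = (306000×0.00176 − 3.887×10^6×0.000383) / (2/3) = -1425 J.

W ≈ -1.43 kJ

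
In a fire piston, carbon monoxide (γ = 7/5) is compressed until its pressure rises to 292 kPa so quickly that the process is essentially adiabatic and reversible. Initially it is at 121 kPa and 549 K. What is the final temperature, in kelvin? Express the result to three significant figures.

Along an adiabat T P^((1−γ)/γ) is constant, so T₂ = T₁ (P₂/P₁)^((γ−1)/γ).
T₂ = 549 × (292/121)^(2/7) = 706.1 K.

T₂ ≈ 706 K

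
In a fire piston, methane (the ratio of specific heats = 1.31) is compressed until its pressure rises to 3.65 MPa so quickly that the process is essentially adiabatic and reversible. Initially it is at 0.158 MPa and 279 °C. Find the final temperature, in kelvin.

T₂ ≈ 1160 K

Along an adiabat T P^((1−γ)/γ) is constant, so T₂ = T₁ (P₂/P₁)^((γ−1)/γ).
T₁ = 279 °C = 552.1 K.
T₂ = 552.1 × (3.65/0.158)^(0.237) = 1161 K.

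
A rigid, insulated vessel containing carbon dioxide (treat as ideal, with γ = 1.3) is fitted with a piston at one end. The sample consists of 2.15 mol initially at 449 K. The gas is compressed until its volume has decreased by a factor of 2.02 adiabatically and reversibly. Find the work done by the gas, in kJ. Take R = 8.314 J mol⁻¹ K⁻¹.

W ≈ -6.28 kJ

Adiabatic: T₁V₁^(γ−1) = T₂V₂^(γ−1) ⇒ T₂ = T₁ (V₁/V₂)^(γ−1).
T₂ = 449 × 2.02^(0.3) = 554.4 K.
Q = 0, so ΔU = W_on_gas = nCᵥΔT with Cᵥ = R/(γ−1) = 27.71 J/(mol·K).
ΔU = 2.15 × 27.71 × (554.4 − 449) = 6282 J.
Work done by the gas = −ΔU = -6282 J.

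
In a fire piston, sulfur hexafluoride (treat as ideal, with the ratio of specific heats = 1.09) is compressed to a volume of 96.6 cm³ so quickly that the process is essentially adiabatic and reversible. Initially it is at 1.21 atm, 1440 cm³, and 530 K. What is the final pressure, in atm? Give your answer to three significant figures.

Since PV^γ is constant along a reversible adiabat, P₂ = P₁ (V₁/V₂)^γ.
P₂ = 1.21 × (1440/96.6)^(1.09) = 23 atm.

P₂ ≈ 23.0 atm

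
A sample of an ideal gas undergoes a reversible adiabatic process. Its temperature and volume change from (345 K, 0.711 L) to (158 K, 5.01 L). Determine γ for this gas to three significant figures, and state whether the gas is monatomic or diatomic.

TV^(γ−1) = const ⇒ γ − 1 = ln(T₂/T₁) / ln(V₁/V₂).
γ = 1 + ln(158/345) / ln(0.711/5.01) = 1.4.
γ ≈ 1.40 is close to 7/5, so the gas is diatomic.

γ ≈ 1.40; diatomic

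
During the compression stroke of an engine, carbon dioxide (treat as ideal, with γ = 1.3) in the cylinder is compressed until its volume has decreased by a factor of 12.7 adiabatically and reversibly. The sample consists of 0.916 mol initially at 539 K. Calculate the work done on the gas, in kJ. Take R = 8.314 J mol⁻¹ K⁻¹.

W ≈ 15.6 kJ

For a reversible adiabat TV^(γ−1) is constant, so T₂ = T₁ (V₁/V₂)^(γ−1).
T₂ = 539 × 12.7^(0.3) = 1155 K.
Q = 0, so ΔU = W_on_gas = nCᵥΔT with Cᵥ = R/(γ−1) = 27.71 J/(mol·K).
ΔU = 0.916 × 27.71 × (1155 − 539) = 15650 J.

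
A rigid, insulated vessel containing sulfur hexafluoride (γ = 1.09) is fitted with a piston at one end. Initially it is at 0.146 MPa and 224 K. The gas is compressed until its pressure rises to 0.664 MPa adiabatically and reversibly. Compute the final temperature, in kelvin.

T₂ ≈ 254 K

Adiabatic: T₂/T₁ = (P₂/P₁)^((γ−1)/γ).
T₂ = 224 × (0.664/0.146)^(0.0826) = 253.8 K.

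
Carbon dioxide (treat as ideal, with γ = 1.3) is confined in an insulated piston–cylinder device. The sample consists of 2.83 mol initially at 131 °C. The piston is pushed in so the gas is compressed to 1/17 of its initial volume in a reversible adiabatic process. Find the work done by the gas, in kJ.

For a reversible adiabat TV^(γ−1) is constant, so T₂ = T₁ (V₁/V₂)^(γ−1).
T₁ = 131 °C = 404.1 K.
T₂ = 404.1 × 17^(0.3) = 945.5 K.
Q = 0, so ΔU = W_on_gas = nCᵥΔT with Cᵥ = R/(γ−1) = 27.71 J/(mol·K).
ΔU = 2.83 × 27.71 × (945.5 − 404.1) = 42460 J.
Work done by the gas = −ΔU = -42460 J.

W ≈ -42.5 kJ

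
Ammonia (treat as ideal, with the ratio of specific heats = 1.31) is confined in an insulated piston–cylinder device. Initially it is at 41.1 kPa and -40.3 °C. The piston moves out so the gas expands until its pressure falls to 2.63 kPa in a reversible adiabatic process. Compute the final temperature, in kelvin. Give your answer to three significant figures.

Adiabatic: T₂/T₁ = (P₂/P₁)^((γ−1)/γ).
T₁ = -40.3 °C = 232.8 K.
T₂ = 232.8 × (2.63/41.1)^(0.237) = 121.5 K.

T₂ ≈ 121 K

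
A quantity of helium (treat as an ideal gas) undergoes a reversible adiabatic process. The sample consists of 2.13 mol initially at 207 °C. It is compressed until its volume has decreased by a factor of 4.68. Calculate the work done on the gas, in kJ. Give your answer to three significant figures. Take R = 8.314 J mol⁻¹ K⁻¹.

W ≈ 22.9 kJ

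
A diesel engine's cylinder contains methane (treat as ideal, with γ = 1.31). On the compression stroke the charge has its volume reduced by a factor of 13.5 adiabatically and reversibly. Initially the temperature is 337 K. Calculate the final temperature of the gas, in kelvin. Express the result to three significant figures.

T₂ ≈ 755 K

Adiabatic: T₁V₁^(γ−1) = T₂V₂^(γ−1) ⇒ T₂ = T₁ (V₁/V₂)^(γ−1).
T₂ = 337 × 13.5^(0.31) = 755.2 K.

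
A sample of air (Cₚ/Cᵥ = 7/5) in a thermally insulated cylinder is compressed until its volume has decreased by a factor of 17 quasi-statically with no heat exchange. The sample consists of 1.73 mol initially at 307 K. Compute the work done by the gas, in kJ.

W ≈ -23.2 kJ

For a reversible adiabat TV^(γ−1) is constant, so T₂ = T₁ (V₁/V₂)^(γ−1).
T₂ = 307 × 17^(2/5) = 953.5 K.
Q = 0, so ΔU = W_on_gas = nCᵥΔT with Cᵥ = R/(γ−1) = 20.79 J/(mol·K).
ΔU = 1.73 × 20.79 × (953.5 − 307) = 23250 J.
Work done by the gas = −ΔU = -23250 J.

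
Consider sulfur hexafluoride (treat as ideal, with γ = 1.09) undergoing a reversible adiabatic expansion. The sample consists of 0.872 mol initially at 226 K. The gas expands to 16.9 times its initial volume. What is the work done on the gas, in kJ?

W ≈ -4.09 kJ

For a reversible adiabat TV^(γ−1) is constant, so T₂ = T₁ (V₁/V₂)^(γ−1).
T₂ = 226 × (1/16.9)^(0.09) = 175.2 K.
Q = 0, so ΔU = W_on_gas = nCᵥΔT with Cᵥ = R/(γ−1) = 92.38 J/(mol·K).
ΔU = 0.872 × 92.38 × (175.2 − 226) = -4090 J.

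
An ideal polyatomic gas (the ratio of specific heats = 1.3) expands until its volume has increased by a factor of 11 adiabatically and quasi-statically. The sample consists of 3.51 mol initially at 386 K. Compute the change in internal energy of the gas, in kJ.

ΔU ≈ -19.3 kJ

Adiabatic: T₁V₁^(γ−1) = T₂V₂^(γ−1) ⇒ T₂ = T₁ (V₁/V₂)^(γ−1).
T₂ = 386 × (1/11)^(0.3) = 188 K.
Q = 0, so ΔU = W_on_gas = nCᵥΔT with Cᵥ = R/(γ−1) = 27.71 J/(mol·K).
ΔU = 3.51 × 27.71 × (188 − 386) = -19260 J.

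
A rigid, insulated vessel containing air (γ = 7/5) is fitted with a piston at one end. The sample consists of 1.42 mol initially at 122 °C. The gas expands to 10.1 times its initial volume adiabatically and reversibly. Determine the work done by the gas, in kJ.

Adiabatic: T₁V₁^(γ−1) = T₂V₂^(γ−1) ⇒ T₂ = T₁ (V₁/V₂)^(γ−1).
T₁ = 122 °C = 395.1 K.
T₂ = 395.1 × (1/10.1)^(2/5) = 156.7 K.
Q = 0, so ΔU = W_on_gas = nCᵥΔT with Cᵥ = R/(γ−1) = 20.79 J/(mol·K).
ΔU = 1.42 × 20.79 × (156.7 − 395.1) = -7038 J.
Work done by the gas = −ΔU = 7038 J.

W ≈ 7.04 kJ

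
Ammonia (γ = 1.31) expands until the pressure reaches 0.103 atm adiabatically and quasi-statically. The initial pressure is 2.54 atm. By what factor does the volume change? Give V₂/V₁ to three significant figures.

V₂/V₁ ≈ 11.6

From PV^γ = const, V₂/V₁ = (P₁/P₂)^(1/γ).
V₂/V₁ = (2.54/0.103)^(0.763) = 11.55.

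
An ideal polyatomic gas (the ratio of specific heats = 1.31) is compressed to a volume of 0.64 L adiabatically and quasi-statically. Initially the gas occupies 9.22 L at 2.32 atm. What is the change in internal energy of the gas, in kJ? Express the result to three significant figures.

ΔU ≈ 8.99 kJ

P₂ = P₁(V₁/V₂)^γ = 2.32×(9.22/0.64)^(1.31) = 76.42 atm.
For a reversible adiabat, W_by_gas = (P₁V₁ − P₂V₂)/(γ−1).
W_by = (235100×0.00922 − 7.743×10^6×0.00064) / (0.31) = -8994 J.
Q = 0 ⇒ ΔU = −W_by = 8994 J.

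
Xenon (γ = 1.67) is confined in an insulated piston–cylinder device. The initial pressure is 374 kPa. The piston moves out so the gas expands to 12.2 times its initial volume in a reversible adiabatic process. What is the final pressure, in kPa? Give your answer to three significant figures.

Adiabatic: P₁V₁^γ = P₂V₂^γ ⇒ P₂ = P₁ (V₁/V₂)^γ.
P₂ = 374 × (1/12.2)^(1.67) = 5.737 kPa.

P₂ ≈ 5.74 kPa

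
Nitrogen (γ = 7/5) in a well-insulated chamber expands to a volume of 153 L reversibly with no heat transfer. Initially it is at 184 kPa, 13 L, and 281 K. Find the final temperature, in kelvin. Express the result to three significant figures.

T₂ ≈ 105 K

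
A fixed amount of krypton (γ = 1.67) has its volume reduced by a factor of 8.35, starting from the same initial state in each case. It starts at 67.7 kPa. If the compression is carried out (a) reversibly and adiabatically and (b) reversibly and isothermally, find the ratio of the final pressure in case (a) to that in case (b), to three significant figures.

Isothermal: P_b = P₁(V₁/V₂) = 67.7×8.35.
Adiabatic: P_a = P₁(V₁/V₂)^γ = 67.7×8.35^(1.67).
P_a/P_b = (V₁/V₂)^(γ−1) = 8.35^(0.67) = 4.145.

P_adiabatic / P_isothermal ≈ 4.15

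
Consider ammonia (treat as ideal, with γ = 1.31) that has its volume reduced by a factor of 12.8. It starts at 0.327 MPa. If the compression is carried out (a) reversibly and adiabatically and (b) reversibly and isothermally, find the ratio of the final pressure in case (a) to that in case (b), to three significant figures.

Isothermal: P_b = P₁(V₁/V₂) = 0.327×12.8.
Adiabatic: P_a = P₁(V₁/V₂)^γ = 0.327×12.8^(1.31).
P_a/P_b = (V₁/V₂)^(γ−1) = 12.8^(0.31) = 2.204.

P_adiabatic / P_isothermal ≈ 2.20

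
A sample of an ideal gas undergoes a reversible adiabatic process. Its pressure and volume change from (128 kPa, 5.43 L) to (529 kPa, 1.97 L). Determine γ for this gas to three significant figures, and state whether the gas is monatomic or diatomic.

PV^γ = const ⇒ γ = ln(P₂/P₁) / ln(V₁/V₂).
γ = ln(529/128) / ln(5.43/1.97) = 1.399.
γ ≈ 1.40 is close to 7/5, so the gas is diatomic.

γ ≈ 1.40; diatomic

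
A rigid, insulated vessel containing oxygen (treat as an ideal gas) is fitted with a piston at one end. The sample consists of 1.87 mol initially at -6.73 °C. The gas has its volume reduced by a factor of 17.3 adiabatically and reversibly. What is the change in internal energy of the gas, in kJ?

ΔU ≈ 22.0 kJ

For a reversible adiabat TV^(γ−1) is constant, so T₂ = T₁ (V₁/V₂)^(γ−1).
γ = 7/5 for a diatomic ideal gas, so γ−1 = 2/5.
T₁ = -6.73 °C = 266.4 K.
T₂ = 266.4 × 17.3^(2/5) = 833.3 K.
Q = 0, so ΔU = W_on_gas = nCᵥΔT with Cᵥ = R/(γ−1) = 20.79 J/(mol·K).
ΔU = 1.87 × 20.79 × (833.3 − 266.4) = 22030 J.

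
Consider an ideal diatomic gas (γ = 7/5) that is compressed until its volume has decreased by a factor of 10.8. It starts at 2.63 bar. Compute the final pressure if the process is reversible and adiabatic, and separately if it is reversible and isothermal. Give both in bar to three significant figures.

adiabatic: 73.6 bar; isothermal: 28.4 bar

Isothermal: P₂ = P₁(V₁/V₂) = 2.63×10.8 = 28.4 bar.
Adiabatic: P₂ = P₁(V₁/V₂)^γ = 2.63×10.8^(7/5) = 73.58 bar.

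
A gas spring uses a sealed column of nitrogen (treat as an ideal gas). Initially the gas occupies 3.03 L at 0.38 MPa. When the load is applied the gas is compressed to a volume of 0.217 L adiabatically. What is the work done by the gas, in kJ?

W ≈ -5.38 kJ

γ = 7/5 for a diatomic ideal gas.
P₂ = P₁(V₁/V₂)^γ = 0.38×(3.03/0.217)^(7/5) = 15.23 MPa.
For a reversible adiabat, W_by_gas = (P₁V₁ − P₂V₂)/(γ−1).
W_by = (380000×0.00303 − 1.523×10^7×0.000217) / (2/5) = -5385 J.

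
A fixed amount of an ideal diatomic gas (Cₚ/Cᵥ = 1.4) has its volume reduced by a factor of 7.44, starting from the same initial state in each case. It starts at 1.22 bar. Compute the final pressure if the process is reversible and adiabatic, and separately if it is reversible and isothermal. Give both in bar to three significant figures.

Isothermal: P₂ = P₁(V₁/V₂) = 1.22×7.44 = 9.077 bar.
Adiabatic: P₂ = P₁(V₁/V₂)^γ = 1.22×7.44^(1.4) = 20.26 bar.

adiabatic: 20.3 bar; isothermal: 9.08 bar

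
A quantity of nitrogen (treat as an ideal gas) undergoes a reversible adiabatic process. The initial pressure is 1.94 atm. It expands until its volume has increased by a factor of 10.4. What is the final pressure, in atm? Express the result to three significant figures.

Since PV^γ is constant along a reversible adiabat, P₂ = P₁ (V₁/V₂)^γ.
For a diatomic ideal gas γ = 7/5.
P₂ = 1.94 × (1/10.4)^(7/5) = 0.07311 atm.

P₂ ≈ 0.0731 atm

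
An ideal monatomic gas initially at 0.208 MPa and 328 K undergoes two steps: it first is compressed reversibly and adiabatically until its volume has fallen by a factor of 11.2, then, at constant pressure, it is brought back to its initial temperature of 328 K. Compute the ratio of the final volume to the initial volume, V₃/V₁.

V₃/V₁ ≈ 0.0178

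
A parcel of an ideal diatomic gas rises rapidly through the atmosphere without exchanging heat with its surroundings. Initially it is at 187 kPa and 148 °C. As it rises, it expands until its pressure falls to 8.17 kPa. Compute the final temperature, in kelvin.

Adiabatic: T₂/T₁ = (P₂/P₁)^((γ−1)/γ).
For a diatomic ideal gas γ = 7/5, so (γ−1)/γ = 2/7.
T₁ = 148 °C = 421.1 K.
T₂ = 421.1 × (8.17/187)^(2/7) = 172.2 K.

T₂ ≈ 172 K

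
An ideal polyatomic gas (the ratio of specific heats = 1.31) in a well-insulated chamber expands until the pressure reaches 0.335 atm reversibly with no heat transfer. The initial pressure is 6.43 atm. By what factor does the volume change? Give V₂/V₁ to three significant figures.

V₂/V₁ ≈ 9.54

From PV^γ = const, V₂/V₁ = (P₁/P₂)^(1/γ).
V₂/V₁ = (6.43/0.335)^(0.763) = 9.539.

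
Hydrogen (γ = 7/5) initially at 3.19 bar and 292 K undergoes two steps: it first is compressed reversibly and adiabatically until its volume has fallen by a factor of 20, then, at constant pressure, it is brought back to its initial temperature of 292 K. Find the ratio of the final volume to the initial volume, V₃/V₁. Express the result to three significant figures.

Adiabatic step: V₂/V₁ = 0.05; T₂ = T₁·20^(2/5) = 967.8 K.
Isobaric step: V₃/V₂ = T₃/T₂ = 292/967.8.
V₃/V₁ = (V₂/V₁)(V₃/V₂) = 0.05 × (292/967.8) = 0.01509.

V₃/V₁ ≈ 0.0151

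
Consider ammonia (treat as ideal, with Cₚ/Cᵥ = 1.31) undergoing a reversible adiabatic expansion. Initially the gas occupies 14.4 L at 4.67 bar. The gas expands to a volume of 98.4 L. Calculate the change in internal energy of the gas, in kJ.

P₂ = P₁(V₁/V₂)^γ = 4.67×(14.4/98.4)^(1.31) = 0.3767 bar.
For a reversible adiabat, W_by_gas = (P₁V₁ − P₂V₂)/(γ−1).
W_by = (467000×0.0144 − 37670×0.0984) / (0.31) = 9737 J.
Q = 0 ⇒ ΔU = −W_by = -9737 J.

ΔU ≈ -9.74 kJ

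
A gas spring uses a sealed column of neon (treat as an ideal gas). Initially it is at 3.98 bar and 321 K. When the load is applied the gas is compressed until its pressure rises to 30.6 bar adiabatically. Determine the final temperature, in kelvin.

T₂ ≈ 726 K

Adiabatic: T₂/T₁ = (P₂/P₁)^((γ−1)/γ).
For a monatomic ideal gas γ = 5/3, so (γ−1)/γ = 2/5.
T₂ = 321 × (30.6/3.98)^(2/5) = 725.8 K.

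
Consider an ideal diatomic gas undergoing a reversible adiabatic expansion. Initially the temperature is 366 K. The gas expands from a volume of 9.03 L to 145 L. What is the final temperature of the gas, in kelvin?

T₂ ≈ 121 K

Adiabatic: T₁V₁^(γ−1) = T₂V₂^(γ−1) ⇒ T₂ = T₁ (V₁/V₂)^(γ−1).
For a diatomic ideal gas γ = 7/5, so γ−1 = 2/5.
T₂ = 366 × (9.03/145)^(2/5) = 120.6 K.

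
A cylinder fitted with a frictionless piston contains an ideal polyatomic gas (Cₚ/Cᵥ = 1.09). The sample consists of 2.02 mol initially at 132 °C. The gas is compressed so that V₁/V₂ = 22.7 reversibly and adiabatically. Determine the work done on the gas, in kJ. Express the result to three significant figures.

W ≈ 24.5 kJ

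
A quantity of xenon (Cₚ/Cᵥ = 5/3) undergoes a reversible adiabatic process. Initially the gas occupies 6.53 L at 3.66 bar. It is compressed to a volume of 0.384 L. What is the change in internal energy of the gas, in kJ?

P₂ = P₁(V₁/V₂)^γ = 3.66×(6.53/0.384)^(5/3) = 411.6 bar.
For a reversible adiabat, W_by_gas = (P₁V₁ − P₂V₂)/(γ−1).
W_by = (366000×0.00653 − 4.116×10^7×0.000384) / (2/3) = -20120 J.
Q = 0 ⇒ ΔU = −W_by = 20120 J.

ΔU ≈ 20.1 kJ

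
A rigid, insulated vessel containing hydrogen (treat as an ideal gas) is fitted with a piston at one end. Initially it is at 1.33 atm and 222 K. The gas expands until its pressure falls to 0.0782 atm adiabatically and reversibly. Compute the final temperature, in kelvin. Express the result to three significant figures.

Along an adiabat T P^((1−γ)/γ) is constant, so T₂ = T₁ (P₂/P₁)^((γ−1)/γ).
For a diatomic ideal gas γ = 7/5, so (γ−1)/γ = 2/7.
T₂ = 222 × (0.0782/1.33)^(2/7) = 98.8 K.

T₂ ≈ 98.8 K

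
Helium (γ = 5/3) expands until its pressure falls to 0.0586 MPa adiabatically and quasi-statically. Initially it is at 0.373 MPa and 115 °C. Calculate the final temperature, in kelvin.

Along an adiabat T P^((1−γ)/γ) is constant, so T₂ = T₁ (P₂/P₁)^((γ−1)/γ).
T₁ = 115 °C = 388.1 K.
T₂ = 388.1 × (0.0586/0.373)^(2/5) = 185.1 K.

T₂ ≈ 185 K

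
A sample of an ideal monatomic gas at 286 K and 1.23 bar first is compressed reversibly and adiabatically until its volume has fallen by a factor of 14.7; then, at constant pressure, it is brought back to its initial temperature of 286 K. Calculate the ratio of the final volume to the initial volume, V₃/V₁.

V₃/V₁ ≈ 0.0113

For a monatomic ideal gas γ = 5/3.
Adiabatic step: V₂/V₁ = 0.06803; T₂ = T₁·14.7^(2/3) = 1716 K.
Isobaric step: V₃/V₂ = T₃/T₂ = 286/1716.
V₃/V₁ = (V₂/V₁)(V₃/V₂) = 0.06803 × (286/1716) = 0.01134.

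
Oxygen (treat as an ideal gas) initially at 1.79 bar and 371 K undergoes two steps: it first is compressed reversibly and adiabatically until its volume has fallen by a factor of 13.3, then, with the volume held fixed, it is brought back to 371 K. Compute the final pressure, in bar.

For a diatomic ideal gas γ = 7/5.
Adiabatic step (PV^γ = const): P₂ = 1.79×13.3^(7/5) = 67.03 bar; T₂ = 371×13.3^(2/5) = 1045 K.
Isochoric: P₃ = P₂(T₃/T₂) = 67.03 × (371/1045) = 23.81 bar.

P₃ ≈ 23.8 bar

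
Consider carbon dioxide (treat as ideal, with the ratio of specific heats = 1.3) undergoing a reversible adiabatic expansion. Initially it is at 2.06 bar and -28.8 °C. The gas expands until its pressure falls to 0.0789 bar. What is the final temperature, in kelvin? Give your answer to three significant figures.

Adiabatic: T₂/T₁ = (P₂/P₁)^((γ−1)/γ).
T₁ = -28.8 °C = 244.3 K.
T₂ = 244.3 × (0.0789/2.06)^(0.231) = 115.1 K.

T₂ ≈ 115 K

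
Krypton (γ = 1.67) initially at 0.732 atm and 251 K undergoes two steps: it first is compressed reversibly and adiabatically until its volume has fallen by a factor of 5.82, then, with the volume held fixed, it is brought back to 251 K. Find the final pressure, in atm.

Adiabatic step (PV^γ = const): P₂ = 0.732×5.82^(1.67) = 13.87 atm; T₂ = 251×5.82^(0.67) = 816.9 K.
Isochoric: P₃ = P₂(T₃/T₂) = 13.87 × (251/816.9) = 4.26 atm.

P₃ ≈ 4.26 atm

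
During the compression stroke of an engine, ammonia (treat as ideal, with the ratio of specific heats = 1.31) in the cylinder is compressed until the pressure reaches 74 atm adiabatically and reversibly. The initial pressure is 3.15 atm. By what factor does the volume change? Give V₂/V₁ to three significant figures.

V₂/V₁ ≈ 0.0898

From PV^γ = const, V₂/V₁ = (P₁/P₂)^(1/γ).
V₂/V₁ = (3.15/74)^(0.763) = 0.08985.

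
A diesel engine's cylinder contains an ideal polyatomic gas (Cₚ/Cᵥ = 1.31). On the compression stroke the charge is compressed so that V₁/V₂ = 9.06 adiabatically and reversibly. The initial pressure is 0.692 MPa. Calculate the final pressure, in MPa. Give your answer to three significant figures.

Since PV^γ is constant along a reversible adiabat, P₂ = P₁ (V₁/V₂)^γ.
P₂ = 0.692 × 9.06^(1.31) = 12.41 MPa.

P₂ ≈ 12.4 MPa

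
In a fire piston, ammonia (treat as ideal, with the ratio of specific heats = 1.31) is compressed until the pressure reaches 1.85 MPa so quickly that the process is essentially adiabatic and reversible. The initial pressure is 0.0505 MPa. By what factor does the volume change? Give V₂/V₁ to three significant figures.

From PV^γ = const, V₂/V₁ = (P₁/P₂)^(1/γ).
V₂/V₁ = (0.0505/1.85)^(0.763) = 0.064.

V₂/V₁ ≈ 0.0640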